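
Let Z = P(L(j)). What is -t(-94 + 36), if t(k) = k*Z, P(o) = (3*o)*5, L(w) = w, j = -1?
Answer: -870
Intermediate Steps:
P(o) = 15*o
Z = -15 (Z = 15*(-1) = -15)
t(k) = -15*k (t(k) = k*(-15) = -15*k)
-t(-94 + 36) = -(-15)*(-94 + 36) = -(-15)*(-58) = -1*870 = -870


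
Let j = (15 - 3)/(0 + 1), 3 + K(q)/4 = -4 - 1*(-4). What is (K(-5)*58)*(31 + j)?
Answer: -29928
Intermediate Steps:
K(q) = -12 (K(q) = -12 + 4*(-4 - 1*(-4)) = -12 + 4*(-4 + 4) = -12 + 4*0 = -12 + 0 = -12)
j = 12 (j = 12/1 = 12*1 = 12)
(K(-5)*58)*(31 + j) = (-12*58)*(31 + 12) = -696*43 = -29928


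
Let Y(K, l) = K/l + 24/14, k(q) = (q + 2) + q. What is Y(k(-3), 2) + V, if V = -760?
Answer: -5322/7 ≈ -760.29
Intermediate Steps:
k(q) = 2 + 2*q (k(q) = (2 + q) + q = 2 + 2*q)
Y(K, l) = 12/7 + K/l (Y(K, l) = K/l + 24*(1/14) = K/l + 12/7 = 12/7 + K/l)
Y(k(-3), 2) + V = (12/7 + (2 + 2*(-3))/2) - 760 = (12/7 + (2 - 6)*(½)) - 760 = (12/7 - 4*½) - 760 = (12/7 - 2) - 760 = -2/7 - 760 = -5322/7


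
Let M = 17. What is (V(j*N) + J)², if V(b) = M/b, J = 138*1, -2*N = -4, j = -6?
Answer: 2686321/144 ≈ 18655.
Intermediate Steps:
N = 2 (N = -½*(-4) = 2)
J = 138
V(b) = 17/b
(V(j*N) + J)² = (17/((-6*2)) + 138)² = (17/(-12) + 138)² = (17*(-1/12) + 138)² = (-17/12 + 138)² = (1639/12)² = 2686321/144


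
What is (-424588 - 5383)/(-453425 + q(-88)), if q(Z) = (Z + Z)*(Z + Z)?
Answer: 429971/422449 ≈ 1.0178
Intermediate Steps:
q(Z) = 4*Z² (q(Z) = (2*Z)*(2*Z) = 4*Z²)
(-424588 - 5383)/(-453425 + q(-88)) = (-424588 - 5383)/(-453425 + 4*(-88)²) = -429971/(-453425 + 4*7744) = -429971/(-453425 + 30976) = -429971/(-422449) = -429971*(-1/422449) = 429971/422449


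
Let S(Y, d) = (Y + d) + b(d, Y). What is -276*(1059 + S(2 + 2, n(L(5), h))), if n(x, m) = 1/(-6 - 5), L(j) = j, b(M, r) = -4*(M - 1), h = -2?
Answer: -3240240/11 ≈ -2.9457e+5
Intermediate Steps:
b(M, r) = 4 - 4*M (b(M, r) = -4*(-1 + M) = 4 - 4*M)
n(x, m) = -1/11 (n(x, m) = 1/(-11) = -1/11)
S(Y, d) = 4 + Y - 3*d (S(Y, d) = (Y + d) + (4 - 4*d) = 4 + Y - 3*d)
-276*(1059 + S(2 + 2, n(L(5), h))) = -276*(1059 + (4 + (2 + 2) - 3*(-1/11))) = -276*(1059 + (4 + 4 + 3/11)) = -276*(1059 + 91/11) = -276*11740/11 = -3240240/11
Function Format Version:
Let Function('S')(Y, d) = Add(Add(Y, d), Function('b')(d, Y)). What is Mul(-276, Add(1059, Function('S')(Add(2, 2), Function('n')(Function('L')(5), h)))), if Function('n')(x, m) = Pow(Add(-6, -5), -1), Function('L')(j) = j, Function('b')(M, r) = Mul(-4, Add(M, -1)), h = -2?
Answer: Rational(-3240240, 11) ≈ -2.9457e+5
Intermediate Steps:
Function('b')(M, r) = Add(4, Mul(-4, M)) (Function('b')(M, r) = Mul(-4, Add(-1, M)) = Add(4, Mul(-4, M)))
Function('n')(x, m) = Rational(-1, 11) (Function('n')(x, m) = Pow(-11, -1) = Rational(-1, 11))
Function('S')(Y, d) = Add(4, Y, Mul(-3, d)) (Function('S')(Y, d) = Add(Add(Y, d), Add(4, Mul(-4, d))) = Add(4, Y, Mul(-3, d)))
Mul(-276, Add(1059, Function('S')(Add(2, 2), Function('n')(Function('L')(5), h)))) = Mul(-276, Add(1059, Add(4, Add(2, 2), Mul(-3, Rational(-1, 11))))) = Mul(-276, Add(1059, Add(4, 4, Rational(3, 11)))) = Mul(-276, Add(1059, Rational(91, 11))) = Mul(-276, Rational(11740, 11)) = Rational(-3240240, 11)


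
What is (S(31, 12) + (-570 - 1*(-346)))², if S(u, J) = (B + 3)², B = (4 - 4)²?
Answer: 46225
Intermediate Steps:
B = 0 (B = 0² = 0)
S(u, J) = 9 (S(u, J) = (0 + 3)² = 3² = 9)
(S(31, 12) + (-570 - 1*(-346)))² = (9 + (-570 - 1*(-346)))² = (9 + (-570 + 346))² = (9 - 224)² = (-215)² = 46225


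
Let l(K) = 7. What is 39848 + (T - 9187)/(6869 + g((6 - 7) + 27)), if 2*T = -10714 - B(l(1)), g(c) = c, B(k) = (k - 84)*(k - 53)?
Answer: 54947129/1379 ≈ 39846.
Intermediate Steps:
B(k) = (-84 + k)*(-53 + k)
T = -7128 (T = (-10714 - (4452 + 7² - 137*7))/2 = (-10714 - (4452 + 49 - 959))/2 = (-10714 - 1*3542)/2 = (-10714 - 3542)/2 = (½)*(-14256) = -7128)
39848 + (T - 9187)/(6869 + g((6 - 7) + 27)) = 39848 + (-7128 - 9187)/(6869 + ((6 - 7) + 27)) = 39848 - 16315/(6869 + (-1 + 27)) = 39848 - 16315/(6869 + 26) = 39848 - 16315/6895 = 39848 - 16315*1/6895 = 39848 - 3263/1379 = 54947129/1379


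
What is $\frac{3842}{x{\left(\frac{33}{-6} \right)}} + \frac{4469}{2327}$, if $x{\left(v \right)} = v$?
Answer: $- \frac{17831509}{25597} \approx -696.63$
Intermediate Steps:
$\frac{3842}{x{\left(\frac{33}{-6} \right)}} + \frac{4469}{2327} = \frac{3842}{33 \frac{1}{-6}} + \frac{4469}{2327} = \frac{3842}{33 \left(- \frac{1}{6}\right)} + 4469 \cdot \frac{1}{2327} = \frac{3842}{- \frac{11}{2}} + \frac{4469}{2327} = 3842 \left(- \frac{2}{11}\right) + \frac{4469}{2327} = - \frac{7684}{11} + \frac{4469}{2327} = - \frac{17831509}{25597}$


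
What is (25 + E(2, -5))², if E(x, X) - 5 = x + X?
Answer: 729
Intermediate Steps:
E(x, X) = 5 + X + x (E(x, X) = 5 + (x + X) = 5 + (X + x) = 5 + X + x)
(25 + E(2, -5))² = (25 + (5 - 5 + 2))² = (25 + 2)² = 27² = 729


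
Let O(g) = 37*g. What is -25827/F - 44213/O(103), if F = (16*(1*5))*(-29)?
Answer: -4147463/8841520 ≈ -0.46909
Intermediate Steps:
F = -2320 (F = (16*5)*(-29) = 80*(-29) = -2320)
-25827/F - 44213/O(103) = -25827/(-2320) - 44213/(37*103) = -25827*(-1/2320) - 44213/3811 = 25827/2320 - 44213*1/3811 = 25827/2320 - 44213/3811 = -4147463/8841520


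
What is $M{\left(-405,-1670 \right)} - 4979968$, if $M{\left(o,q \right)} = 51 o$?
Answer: $-5000623$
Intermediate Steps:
$M{\left(-405,-1670 \right)} - 4979968 = 51 \left(-405\right) - 4979968 = -20655 - 4979968 = -5000623$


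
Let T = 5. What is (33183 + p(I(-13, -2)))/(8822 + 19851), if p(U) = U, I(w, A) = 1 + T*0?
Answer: 33184/28673 ≈ 1.1573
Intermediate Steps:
I(w, A) = 1 (I(w, A) = 1 + 5*0 = 1 + 0 = 1)
(33183 + p(I(-13, -2)))/(8822 + 19851) = (33183 + 1)/(8822 + 19851) = 33184/28673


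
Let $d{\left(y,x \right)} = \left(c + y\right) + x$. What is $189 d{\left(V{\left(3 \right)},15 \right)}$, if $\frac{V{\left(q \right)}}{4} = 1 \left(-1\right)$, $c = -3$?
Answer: $1512$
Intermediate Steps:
$V{\left(q \right)} = -4$ ($V{\left(q \right)} = 4 \cdot 1 \left(-1\right) = 4 \left(-1\right) = -4$)
$d{\left(y,x \right)} = -3 + x + y$ ($d{\left(y,x \right)} = \left(-3 + y\right) + x = -3 + x + y$)
$189 d{\left(V{\left(3 \right)},15 \right)} = 189 \left(-3 + 15 - 4\right) = 189 \cdot 8 = 1512$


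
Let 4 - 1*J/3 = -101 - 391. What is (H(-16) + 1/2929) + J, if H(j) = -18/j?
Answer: 34893185/23432 ≈ 1489.1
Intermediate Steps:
J = 1488 (J = 12 - 3*(-101 - 391) = 12 - 3*(-492) = 12 + 1476 = 1488)
(H(-16) + 1/2929) + J = (-18/(-16) + 1/2929) + 1488 = (-18*(-1/16) + 1/2929) + 1488 = (9/8 + 1/2929) + 1488 = 26369/23432 + 1488 = 34893185/23432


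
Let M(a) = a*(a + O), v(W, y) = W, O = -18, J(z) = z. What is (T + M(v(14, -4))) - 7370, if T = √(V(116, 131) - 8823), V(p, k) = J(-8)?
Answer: -7426 + I*√8831 ≈ -7426.0 + 93.973*I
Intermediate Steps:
V(p, k) = -8
M(a) = a*(-18 + a) (M(a) = a*(a - 18) = a*(-18 + a))
T = I*√8831 (T = √(-8 - 8823) = √(-8831) = I*√8831 ≈ 93.973*I)
(T + M(v(14, -4))) - 7370 = (I*√8831 + 14*(-18 + 14)) - 7370 = (I*√8831 + 14*(-4)) - 7370 = (I*√8831 - 56) - 7370 = (-56 + I*√8831) - 7370 = -7426 + I*√8831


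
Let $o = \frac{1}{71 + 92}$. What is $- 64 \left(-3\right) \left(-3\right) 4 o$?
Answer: $- \frac{2304}{163} \approx -14.135$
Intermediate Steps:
$o = \frac{1}{163} \approx 0.006135$
$- 64 \left(-3\right) \left(-3\right) 4 o = - 64 \left(-3\right) \left(-3\right) 4 \cdot \frac{1}{163} = - 64 \cdot 9 \cdot 4 \cdot \frac{1}{163} = \left(-64\right) 36 \cdot \frac{1}{163} = \left(-2304\right) \frac{1}{163} = - \frac{2304}{163}$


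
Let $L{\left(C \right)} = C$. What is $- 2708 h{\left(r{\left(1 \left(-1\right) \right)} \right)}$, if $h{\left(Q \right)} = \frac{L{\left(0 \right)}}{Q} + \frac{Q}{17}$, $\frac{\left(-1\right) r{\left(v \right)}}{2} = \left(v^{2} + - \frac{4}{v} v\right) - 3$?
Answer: $- \frac{32496}{17} \approx -1911.5$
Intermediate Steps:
$r{\left(v \right)} = 14 - 2 v^{2}$ ($r{\left(v \right)} = - 2 \left(\left(v^{2} + - \frac{4}{v} v\right) - 3\right) = - 2 \left(\left(v^{2} - 4\right) - 3\right) = - 2 \left(\left(-4 + v^{2}\right) - 3\right) = - 2 \left(-7 + v^{2}\right) = 14 - 2 v^{2}$)
$h{\left(Q \right)} = \frac{Q}{17}$ ($h{\left(Q \right)} = \frac{0}{Q} + \frac{Q}{17} = 0 + Q \frac{1}{17} = 0 + \frac{Q}{17} = \frac{Q}{17}$)
$- 2708 h{\left(r{\left(1 \left(-1\right) \right)} \right)} = - 2708 \frac{14 - 2 \left(1 \left(-1\right)\right)^{2}}{17} = - 2708 \frac{14 - 2 \left(-1\right)^{2}}{17} = - 2708 \frac{14 - 2}{17} = - 2708 \cdot \frac{1}{17} \cdot 12 = \left(-2708\right) \frac{12}{17} = - \frac{32496}{17}$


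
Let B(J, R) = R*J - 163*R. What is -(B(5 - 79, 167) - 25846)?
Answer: 65425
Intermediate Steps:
B(J, R) = -163*R + J*R (B(J, R) = J*R - 163*R = -163*R + J*R)
-(B(5 - 79, 167) - 25846) = -(167*(-163 + (5 - 79)) - 25846) = -(167*(-163 - 74) - 25846) = -(167*(-237) - 25846) = -(-39579 - 25846) = -1*(-65425) = 65425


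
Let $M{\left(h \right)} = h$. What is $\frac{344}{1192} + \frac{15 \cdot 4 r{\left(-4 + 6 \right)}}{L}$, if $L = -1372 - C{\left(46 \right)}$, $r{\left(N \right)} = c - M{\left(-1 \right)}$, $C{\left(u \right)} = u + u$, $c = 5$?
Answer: $\frac{388}{9089} \approx 0.042689$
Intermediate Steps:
$C{\left(u \right)} = 2 u$
$r{\left(N \right)} = 6$ ($r{\left(N \right)} = 5 - -1 = 5 + 1 = 6$)
$L = -1464$ ($L = -1372 - 2 \cdot 46 = -1372 - 92 = -1464$)
$\frac{344}{1192} + \frac{15 \cdot 4 r{\left(-4 + 6 \right)}}{L} = \frac{344}{1192} + \frac{15 \cdot 4 \cdot 6}{-1464} = 344 \cdot \frac{1}{1192} + 60 \cdot 6 \left(- \frac{1}{1464}\right) = \frac{43}{149} + 360 \left(- \frac{1}{1464}\right) = \frac{43}{149} - \frac{15}{61} = \frac{388}{9089}$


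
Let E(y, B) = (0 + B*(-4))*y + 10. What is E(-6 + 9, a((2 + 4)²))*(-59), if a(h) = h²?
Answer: 916978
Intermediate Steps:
E(y, B) = 10 - 4*B*y (E(y, B) = (0 - 4*B)*y + 10 = (-4*B)*y + 10 = -4*B*y + 10 = 10 - 4*B*y)
E(-6 + 9, a((2 + 4)²))*(-59) = (10 - 4*((2 + 4)²)²*(-6 + 9))*(-59) = (10 - 4*(6²)²*3)*(-59) = (10 - 4*36²*3)*(-59) = (10 - 4*1296*3)*(-59) = (10 - 15552)*(-59) = -15542*(-59) = 916978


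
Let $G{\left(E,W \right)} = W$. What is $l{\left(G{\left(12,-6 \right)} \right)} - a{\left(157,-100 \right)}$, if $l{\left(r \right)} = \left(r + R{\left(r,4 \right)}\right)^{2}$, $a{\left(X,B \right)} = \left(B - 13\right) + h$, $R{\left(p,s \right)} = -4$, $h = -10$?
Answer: $223$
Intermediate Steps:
$a{\left(X,B \right)} = -23 + B$ ($a{\left(X,B \right)} = \left(B - 13\right) - 10 = \left(-13 + B\right) - 10 = -23 + B$)
$l{\left(r \right)} = \left(-4 + r\right)^{2}$ ($l{\left(r \right)} = \left(r - 4\right)^{2} = \left(-4 + r\right)^{2}$)
$l{\left(G{\left(12,-6 \right)} \right)} - a{\left(157,-100 \right)} = \left(-4 - 6\right)^{2} - \left(-23 - 100\right) = \left(-10\right)^{2} - -123 = 100 + 123 = 223$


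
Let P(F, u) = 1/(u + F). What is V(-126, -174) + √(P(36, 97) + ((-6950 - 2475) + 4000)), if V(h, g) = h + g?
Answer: -300 + 2*I*√23990673/133 ≈ -300.0 + 73.655*I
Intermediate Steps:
V(h, g) = g + h
P(F, u) = 1/(F + u)
V(-126, -174) + √(P(36, 97) + ((-6950 - 2475) + 4000)) = (-174 - 126) + √(1/(36 + 97) + ((-6950 - 2475) + 4000)) = -300 + √(1/133 + (-9425 + 4000)) = -300 + √(1/133 - 5425) = -300 + √(-721524/133) = -300 + 2*I*√23990673/133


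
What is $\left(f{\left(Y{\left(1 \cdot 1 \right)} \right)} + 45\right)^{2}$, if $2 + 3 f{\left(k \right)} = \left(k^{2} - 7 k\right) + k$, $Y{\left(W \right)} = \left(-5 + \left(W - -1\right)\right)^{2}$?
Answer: $\frac{25600}{9} \approx 2844.4$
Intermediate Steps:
$Y{\left(W \right)} = \left(-4 + W\right)^{2}$ ($Y{\left(W \right)} = \left(-5 + \left(W + 1\right)\right)^{2} = \left(-5 + \left(1 + W\right)\right)^{2} = \left(-4 + W\right)^{2}$)
$f{\left(k \right)} = - \frac{2}{3} - 2 k + \frac{k^{2}}{3}$ ($f{\left(k \right)} = - \frac{2}{3} + \frac{\left(k^{2} - 7 k\right) + k}{3} = - \frac{2}{3} + \frac{k^{2} - 6 k}{3} = - \frac{2}{3} + \left(- 2 k + \frac{k^{2}}{3}\right) = - \frac{2}{3} - 2 k + \frac{k^{2}}{3}$)
$\left(f{\left(Y{\left(1 \cdot 1 \right)} \right)} + 45\right)^{2} = \left(\left(- \frac{2}{3} - 2 \left(-4 + 1 \cdot 1\right)^{2} + \frac{\left(\left(-4 + 1 \cdot 1\right)^{2}\right)^{2}}{3}\right) + 45\right)^{2} = \left(\left(- \frac{2}{3} - 2 \left(-4 + 1\right)^{2} + \frac{\left(\left(-4 + 1\right)^{2}\right)^{2}}{3}\right) + 45\right)^{2} = \left(\left(- \frac{2}{3} - 2 \left(-3\right)^{2} + \frac{\left(\left(-3\right)^{2}\right)^{2}}{3}\right) + 45\right)^{2} = \left(\left(- \frac{2}{3} - 18 + \frac{9^{2}}{3}\right) + 45\right)^{2} = \left(\left(- \frac{2}{3} - 18 + \frac{1}{3} \cdot 81\right) + 45\right)^{2} = \left(\left(- \frac{2}{3} - 18 + 27\right) + 45\right)^{2} = \left(\frac{25}{3} + 45\right)^{2} = \left(\frac{160}{3}\right)^{2} = \frac{25600}{9}$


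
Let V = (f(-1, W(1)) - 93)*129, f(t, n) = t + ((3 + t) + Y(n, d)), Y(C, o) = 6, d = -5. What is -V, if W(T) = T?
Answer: 11094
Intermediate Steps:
f(t, n) = 9 + 2*t (f(t, n) = t + ((3 + t) + 6) = t + (9 + t) = 9 + 2*t)
V = -11094 (V = ((9 + 2*(-1)) - 93)*129 = ((9 - 2) - 93)*129 = (7 - 93)*129 = -86*129 = -11094)
-V = -1*(-11094) = 11094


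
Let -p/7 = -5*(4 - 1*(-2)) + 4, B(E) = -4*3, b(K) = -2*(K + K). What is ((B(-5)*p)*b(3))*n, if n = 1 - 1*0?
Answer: 26208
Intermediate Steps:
b(K) = -4*K
n = 1 (n = 1 + 0 = 1)
B(E) = -12
p = 182 (p = -7*(-5*(4 - 1*(-2)) + 4) = -7*(-5*(4 + 2) + 4) = -7*(-5*6 + 4) = -7*(-30 + 4) = -7*(-26) = 182)
((B(-5)*p)*b(3))*n = ((-12*182)*(-4*3))*1 = -2184*(-12)*1 = 26208*1 = 26208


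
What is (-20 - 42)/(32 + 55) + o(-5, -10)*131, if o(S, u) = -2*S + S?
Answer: 56923/87 ≈ 654.29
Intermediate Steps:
o(S, u) = -S
(-20 - 42)/(32 + 55) + o(-5, -10)*131 = (-20 - 42)/(32 + 55) - 1*(-5)*131 = -62/87 + 5*131 = -62*1/87 + 655 = -62/87 + 655 = 56923/87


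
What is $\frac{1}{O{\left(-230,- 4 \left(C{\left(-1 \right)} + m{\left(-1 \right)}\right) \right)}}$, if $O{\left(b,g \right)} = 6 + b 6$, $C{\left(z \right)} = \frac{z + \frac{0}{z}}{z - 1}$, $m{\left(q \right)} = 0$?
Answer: $- \frac{1}{1374} \approx -0.0007278$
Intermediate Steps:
$C{\left(z \right)} = \frac{z}{-1 + z}$ ($C{\left(z \right)} = \frac{z + 0}{-1 + z} = \frac{z}{-1 + z}$)
$O{\left(b,g \right)} = 6 + 6 b$
$\frac{1}{O{\left(-230,- 4 \left(C{\left(-1 \right)} + m{\left(-1 \right)}\right) \right)}} = \frac{1}{6 + 6 \left(-230\right)} = \frac{1}{6 - 1380} = \frac{1}{-1374} = - \frac{1}{1374}$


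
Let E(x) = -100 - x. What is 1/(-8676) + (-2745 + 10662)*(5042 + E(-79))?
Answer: 344881905731/8676 ≈ 3.9751e+7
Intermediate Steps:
1/(-8676) + (-2745 + 10662)*(5042 + E(-79)) = 1/(-8676) + (-2745 + 10662)*(5042 + (-100 - 1*(-79))) = -1/8676 + 7917*(5042 + (-100 + 79)) = -1/8676 + 7917*(5042 - 21) = -1/8676 + 7917*5021 = -1/8676 + 39751257 = 344881905731/8676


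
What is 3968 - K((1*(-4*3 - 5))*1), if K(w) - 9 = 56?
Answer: 3903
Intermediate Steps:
K(w) = 65 (K(w) = 9 + 56 = 65)
3968 - K((1*(-4*3 - 5))*1) = 3968 - 1*65 = 3968 - 65 = 3903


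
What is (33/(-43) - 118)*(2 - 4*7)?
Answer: 132782/43 ≈ 3088.0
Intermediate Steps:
(33/(-43) - 118)*(2 - 4*7) = (33*(-1/43) - 118)*(2 - 28) = (-33/43 - 118)*(-26) = -5107/43*(-26) = 132782/43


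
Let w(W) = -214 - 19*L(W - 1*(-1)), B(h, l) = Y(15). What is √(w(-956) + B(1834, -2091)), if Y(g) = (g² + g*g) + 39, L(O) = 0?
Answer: 5*√11 ≈ 16.583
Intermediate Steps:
Y(g) = 39 + 2*g² (Y(g) = (g² + g²) + 39 = 2*g² + 39 = 39 + 2*g²)
B(h, l) = 489 (B(h, l) = 39 + 2*15² = 39 + 2*225 = 39 + 450 = 489)
w(W) = -214 (w(W) = -214 - 19*0 = -214 + 0 = -214)
√(w(-956) + B(1834, -2091)) = √(-214 + 489) = √275 = 5*√11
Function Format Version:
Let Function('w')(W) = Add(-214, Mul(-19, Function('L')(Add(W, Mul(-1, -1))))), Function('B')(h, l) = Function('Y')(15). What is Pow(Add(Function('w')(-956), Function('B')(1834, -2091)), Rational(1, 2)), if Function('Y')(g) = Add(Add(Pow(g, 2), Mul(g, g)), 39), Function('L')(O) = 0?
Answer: Mul(5, Pow(11, Rational(1, 2))) ≈ 16.583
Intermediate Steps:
Function('Y')(g) = Add(39, Mul(2, Pow(g, 2))) (Function('Y')(g) = Add(Add(Pow(g, 2), Pow(g, 2)), 39) = Add(Mul(2, Pow(g, 2)), 39) = Add(39, Mul(2, Pow(g, 2))))
Function('B')(h, l) = 489 (Function('B')(h, l) = Add(39, Mul(2, Pow(15, 2))) = Add(39, Mul(2, 225)) = Add(39, 450) = 489)
Function('w')(W) = -214 (Function('w')(W) = Add(-214, Mul(-19, 0)) = Add(-214, 0) = -214)
Pow(Add(Function('w')(-956), Function('B')(1834, -2091)), Rational(1, 2)) = Pow(Add(-214, 489), Rational(1, 2)) = Pow(275, Rational(1, 2)) = Mul(5, Pow(11, Rational(1, 2)))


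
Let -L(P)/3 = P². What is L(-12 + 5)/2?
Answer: -147/2 ≈ -73.500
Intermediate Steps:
L(P) = -3*P²
L(-12 + 5)/2 = -3*(-12 + 5)²/2 = -3*(-7)²*(½) = -3*49*(½) = -147*½ = -147/2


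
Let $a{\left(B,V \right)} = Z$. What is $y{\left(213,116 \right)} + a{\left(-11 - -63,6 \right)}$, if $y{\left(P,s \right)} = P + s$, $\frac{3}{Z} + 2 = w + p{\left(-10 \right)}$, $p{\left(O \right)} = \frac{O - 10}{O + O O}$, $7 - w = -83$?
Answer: $\frac{259937}{790} \approx 329.03$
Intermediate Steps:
$w = 90$ ($w = 7 - -83 = 7 + 83 = 90$)
$p{\left(O \right)} = \frac{-10 + O}{O + O^{2}}$
$Z = \frac{27}{790}$ ($Z = \frac{3}{-2 + \left(90 + \frac{-10 - 10}{\left(-10\right) \left(1 - 10\right)}\right)} = \frac{3}{-2 + \left(90 - \frac{1}{10} \frac{1}{-9} \left(-20\right)\right)} = \frac{3}{-2 + \left(90 - \left(- \frac{1}{90}\right) \left(-20\right)\right)} = \frac{3}{-2 + \left(90 - \frac{2}{9}\right)} = \frac{3}{-2 + \frac{808}{9}} = \frac{3}{\frac{790}{9}} = 3 \cdot \frac{9}{790} = \frac{27}{790} \approx 0.034177$)
$a{\left(B,V \right)} = \frac{27}{790}$
$y{\left(213,116 \right)} + a{\left(-11 - -63,6 \right)} = \left(213 + 116\right) + \frac{27}{790} = 329 + \frac{27}{790} = \frac{259937}{790}$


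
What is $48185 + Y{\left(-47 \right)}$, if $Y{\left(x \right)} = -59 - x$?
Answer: $48173$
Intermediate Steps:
$48185 + Y{\left(-47 \right)} = 48185 - 12 = 48173$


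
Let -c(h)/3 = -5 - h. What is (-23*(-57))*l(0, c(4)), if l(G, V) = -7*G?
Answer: 0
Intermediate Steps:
c(h) = 15 + 3*h (c(h) = -3*(-5 - h) = 15 + 3*h)
(-23*(-57))*l(0, c(4)) = (-23*(-57))*(-7*0) = 1311*0 = 0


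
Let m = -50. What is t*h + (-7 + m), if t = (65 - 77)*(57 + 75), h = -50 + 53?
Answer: -4809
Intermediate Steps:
h = 3
t = -1584 (t = -12*132 = -1584)
t*h + (-7 + m) = -1584*3 + (-7 - 50) = -4752 - 57 = -4809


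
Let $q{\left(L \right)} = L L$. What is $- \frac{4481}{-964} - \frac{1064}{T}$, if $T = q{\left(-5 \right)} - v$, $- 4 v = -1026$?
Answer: $\frac{4126095}{446332} \approx 9.2444$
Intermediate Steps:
$v = \frac{513}{2}$ ($v = \left(- \frac{1}{4}\right) \left(-1026\right) = \frac{513}{2} \approx 256.5$)
$q{\left(L \right)} = L^{2}$
$T = - \frac{463}{2}$ ($T = \left(-5\right)^{2} - \frac{513}{2} = 25 - \frac{513}{2} = - \frac{463}{2} \approx -231.5$)
$- \frac{4481}{-964} - \frac{1064}{T} = - \frac{4481}{-964} - \frac{1064}{- \frac{463}{2}} = \left(-4481\right) \left(- \frac{1}{964}\right) - - \frac{2128}{463} = \frac{4481}{964} + \frac{2128}{463} = \frac{4126095}{446332}$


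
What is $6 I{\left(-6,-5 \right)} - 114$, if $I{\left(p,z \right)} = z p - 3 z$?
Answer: $156$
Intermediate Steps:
$I{\left(p,z \right)} = - 3 z + p z$ ($I{\left(p,z \right)} = p z - 3 z = - 3 z + p z$)
$6 I{\left(-6,-5 \right)} - 114 = 6 \left(- 5 \left(-3 - 6\right)\right) - 114 = 6 \left(\left(-5\right) \left(-9\right)\right) - 114 = 6 \cdot 45 - 114 = 270 - 114 = 156$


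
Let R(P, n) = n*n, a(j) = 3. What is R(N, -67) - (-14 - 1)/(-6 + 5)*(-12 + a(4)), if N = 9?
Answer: 4624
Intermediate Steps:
R(P, n) = n²
R(N, -67) - (-14 - 1)/(-6 + 5)*(-12 + a(4)) = (-67)² - (-14 - 1)/(-6 + 5)*(-12 + 3) = 4489 - (-15/(-1))*(-9) = 4489 - (-15*(-1))*(-9) = 4489 - 15*(-9) = 4489 - 1*(-135) = 4489 + 135 = 4624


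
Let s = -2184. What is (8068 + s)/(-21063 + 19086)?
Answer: -5884/1977 ≈ -2.9762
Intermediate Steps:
(8068 + s)/(-21063 + 19086) = (8068 - 2184)/(-21063 + 19086) = 5884/(-1977) = 5884*(-1/1977) = -5884/1977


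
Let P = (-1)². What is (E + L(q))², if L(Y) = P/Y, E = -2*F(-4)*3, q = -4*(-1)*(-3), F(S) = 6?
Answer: 187489/144 ≈ 1302.0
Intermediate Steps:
P = 1
q = -12 (q = 4*(-3) = -12)
E = -36 (E = -2*6*3 = -12*3 = -36)
L(Y) = 1/Y
(E + L(q))² = (-36 + 1/(-12))² = (-36 - 1/12)² = (-433/12)² = 187489/144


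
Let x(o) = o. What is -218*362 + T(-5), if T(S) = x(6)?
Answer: -78910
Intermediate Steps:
T(S) = 6
-218*362 + T(-5) = -218*362 + 6 = -78916 + 6 = -78910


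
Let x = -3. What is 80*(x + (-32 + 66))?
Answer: 2480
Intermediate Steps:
80*(x + (-32 + 66)) = 80*(-3 + (-32 + 66)) = 80*(-3 + 34) = 80*31 = 2480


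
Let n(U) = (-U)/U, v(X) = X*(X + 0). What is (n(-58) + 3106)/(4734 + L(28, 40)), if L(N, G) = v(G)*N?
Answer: 3105/49534 ≈ 0.062684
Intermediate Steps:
v(X) = X² (v(X) = X*X = X²)
L(N, G) = N*G² (L(N, G) = G²*N = N*G²)
n(U) = -1
(n(-58) + 3106)/(4734 + L(28, 40)) = (-1 + 3106)/(4734 + 28*40²) = 3105/(4734 + 28*1600) = 3105/(4734 + 44800) = 3105/49534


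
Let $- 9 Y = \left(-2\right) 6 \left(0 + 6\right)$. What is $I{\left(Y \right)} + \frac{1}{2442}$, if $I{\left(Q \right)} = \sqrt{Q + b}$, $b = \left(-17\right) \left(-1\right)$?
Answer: $\frac{12211}{2442} \approx 5.0004$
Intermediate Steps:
$b = 17$
$Y = 8$ ($Y = - \frac{\left(-2\right) 6 \left(0 + 6\right)}{9} = - \frac{\left(-12\right) 6}{9} = \left(- \frac{1}{9}\right) \left(-72\right) = 8$)
$I{\left(Q \right)} = \sqrt{17 + Q}$ ($I{\left(Q \right)} = \sqrt{Q + 17} = \sqrt{17 + Q}$)
$I{\left(Y \right)} + \frac{1}{2442} = \sqrt{17 + 8} + \frac{1}{2442} = \sqrt{25} + \frac{1}{2442} = 5 + \frac{1}{2442} = \frac{12211}{2442}$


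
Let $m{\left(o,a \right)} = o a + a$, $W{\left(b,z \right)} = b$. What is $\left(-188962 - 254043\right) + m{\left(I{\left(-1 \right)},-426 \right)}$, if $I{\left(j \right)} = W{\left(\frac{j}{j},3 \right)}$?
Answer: $-443857$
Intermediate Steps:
$I{\left(j \right)} = 1$ ($I{\left(j \right)} = \frac{j}{j} = 1$)
$m{\left(o,a \right)} = a + a o$ ($m{\left(o,a \right)} = a o + a = a + a o$)
$\left(-188962 - 254043\right) + m{\left(I{\left(-1 \right)},-426 \right)} = \left(-188962 - 254043\right) - 426 \left(1 + 1\right) = -443005 - 852 = -443857$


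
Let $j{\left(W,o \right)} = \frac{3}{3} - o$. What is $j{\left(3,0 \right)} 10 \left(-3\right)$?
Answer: $-30$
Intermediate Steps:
$j{\left(W,o \right)} = 1 - o$ ($j{\left(W,o \right)} = 3 \cdot \frac{1}{3} - o = 1 - o$)
$j{\left(3,0 \right)} 10 \left(-3\right) = \left(1 - 0\right) 10 \left(-3\right) = \left(1 + 0\right) 10 \left(-3\right) = 1 \cdot 10 \left(-3\right) = 10 \left(-3\right) = -30$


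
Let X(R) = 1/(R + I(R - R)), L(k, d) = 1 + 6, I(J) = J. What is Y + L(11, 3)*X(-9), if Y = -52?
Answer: -475/9 ≈ -52.778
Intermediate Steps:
L(k, d) = 7
X(R) = 1/R (X(R) = 1/(R + (R - R)) = 1/(R + 0) = 1/R)
Y + L(11, 3)*X(-9) = -52 + 7/(-9) = -52 + 7*(-⅑) = -52 - 7/9 = -475/9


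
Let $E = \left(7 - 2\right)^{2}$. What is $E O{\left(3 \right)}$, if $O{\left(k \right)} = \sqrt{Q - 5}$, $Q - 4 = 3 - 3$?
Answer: $25 i \approx 25.0 i$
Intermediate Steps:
$Q = 4$ ($Q = 4 + \left(3 - 3\right) = 4 + 0 = 4$)
$O{\left(k \right)} = i$ ($O{\left(k \right)} = \sqrt{4 - 5} = \sqrt{-1} = i$)
$E = 25$ ($E = 5^{2} = 25$)
$E O{\left(3 \right)} = 25 i$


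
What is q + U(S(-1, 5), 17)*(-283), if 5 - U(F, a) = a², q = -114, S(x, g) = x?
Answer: 80258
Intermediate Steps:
U(F, a) = 5 - a²
q + U(S(-1, 5), 17)*(-283) = -114 + (5 - 1*17²)*(-283) = -114 + (5 - 1*289)*(-283) = -114 + (5 - 289)*(-283) = -114 - 284*(-283) = -114 + 80372 = 80258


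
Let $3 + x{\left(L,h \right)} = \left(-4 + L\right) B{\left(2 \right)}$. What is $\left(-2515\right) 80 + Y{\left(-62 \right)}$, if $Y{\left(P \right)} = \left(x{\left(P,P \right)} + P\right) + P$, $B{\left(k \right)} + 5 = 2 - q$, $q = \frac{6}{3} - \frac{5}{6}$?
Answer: $-201052$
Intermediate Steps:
$q = \frac{7}{6}$ ($q = 6 \cdot \frac{1}{3} - \frac{5}{6} = 2 - \frac{5}{6} = \frac{7}{6} \approx 1.1667$)
$B{\left(k \right)} = - \frac{25}{6}$ ($B{\left(k \right)} = -5 + \left(2 - \frac{7}{6}\right) = -5 + \frac{5}{6} = - \frac{25}{6}$)
$x{\left(L,h \right)} = \frac{41}{3} - \frac{25 L}{6}$ ($x{\left(L,h \right)} = -3 + \left(-4 + L\right) \left(- \frac{25}{6}\right) = -3 - \left(- \frac{50}{3} + \frac{25 L}{6}\right) = \frac{41}{3} - \frac{25 L}{6}$)
$Y{\left(P \right)} = \frac{41}{3} - \frac{13 P}{6}$ ($Y{\left(P \right)} = \left(\left(\frac{41}{3} - \frac{25 P}{6}\right) + P\right) + P = \left(\frac{41}{3} - \frac{19 P}{6}\right) + P = \frac{41}{3} - \frac{13 P}{6}$)
$\left(-2515\right) 80 + Y{\left(-62 \right)} = \left(-2515\right) 80 + \left(\frac{41}{3} - - \frac{403}{3}\right) = -201200 + \left(\frac{41}{3} + \frac{403}{3}\right) = -201200 + 148 = -201052$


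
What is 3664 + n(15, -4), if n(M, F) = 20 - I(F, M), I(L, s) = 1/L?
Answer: 14737/4 ≈ 3684.3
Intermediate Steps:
I(L, s) = 1/L
n(M, F) = 20 - 1/F
3664 + n(15, -4) = 3664 + (20 - 1/(-4)) = 3664 + (20 - 1*(-1/4)) = 3664 + (20 + 1/4) = 3664 + 81/4 = 14737/4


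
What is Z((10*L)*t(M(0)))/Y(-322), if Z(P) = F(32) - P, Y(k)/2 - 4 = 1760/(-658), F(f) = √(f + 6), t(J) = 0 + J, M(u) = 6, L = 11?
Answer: -54285/218 + 329*√38/872 ≈ -246.69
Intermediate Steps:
t(J) = J
F(f) = √(6 + f)
Y(k) = 872/329 (Y(k) = 8 + 2*(1760/(-658)) = 8 + 2*(1760*(-1/658)) = 8 + 2*(-880/329) = 8 - 1760/329 = 872/329)
Z(P) = √38 - P (Z(P) = √(6 + 32) - P = √38 - P)
Z((10*L)*t(M(0)))/Y(-322) = (√38 - 10*11*6)/(872/329) = (√38 - 110*6)*(329/872) = (√38 - 1*660)*(329/872) = (√38 - 660)*(329/872) = (-660 + √38)*(329/872) = -54285/218 + 329*√38/872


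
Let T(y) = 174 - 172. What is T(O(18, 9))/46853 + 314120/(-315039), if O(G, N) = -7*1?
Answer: -14716834282/14760522267 ≈ -0.99704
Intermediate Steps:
O(G, N) = -7
T(y) = 2
T(O(18, 9))/46853 + 314120/(-315039) = 2/46853 + 314120/(-315039) = 2*(1/46853) + 314120*(-1/315039) = 2/46853 - 314120/315039 = -14716834282/14760522267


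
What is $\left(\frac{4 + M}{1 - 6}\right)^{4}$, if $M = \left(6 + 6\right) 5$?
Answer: $\frac{16777216}{625} \approx 26844.0$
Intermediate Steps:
$M = 60$ ($M = 12 \cdot 5 = 60$)
$\left(\frac{4 + M}{1 - 6}\right)^{4} = \left(\frac{4 + 60}{1 - 6}\right)^{4} = \left(\frac{64}{-5}\right)^{4} = \left(64 \left(- \frac{1}{5}\right)\right)^{4} = \left(- \frac{64}{5}\right)^{4} = \frac{16777216}{625}$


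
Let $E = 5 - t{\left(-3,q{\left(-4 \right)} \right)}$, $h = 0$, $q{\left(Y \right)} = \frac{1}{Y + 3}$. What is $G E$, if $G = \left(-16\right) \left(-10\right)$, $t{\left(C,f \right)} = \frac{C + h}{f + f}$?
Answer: $560$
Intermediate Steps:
$q{\left(Y \right)} = \frac{1}{3 + Y}$
$t{\left(C,f \right)} = \frac{C}{2 f}$ ($t{\left(C,f \right)} = \frac{C + 0}{f + f} = \frac{C}{2 f}$)
$G = 160$
$E = \frac{7}{2}$ ($E = 5 - \frac{1}{2} \left(-3\right) \frac{1}{\frac{1}{3 - 4}} = 5 - \frac{1}{2} \left(-3\right) \frac{1}{\frac{1}{-1}} = 5 - \frac{1}{2} \left(-3\right) \frac{1}{-1} = 5 - \frac{1}{2} \left(-3\right) \left(-1\right) = 5 - \frac{3}{2} = \frac{7}{2} \approx 3.5$)
$G E = 160 \cdot \frac{7}{2} = 560$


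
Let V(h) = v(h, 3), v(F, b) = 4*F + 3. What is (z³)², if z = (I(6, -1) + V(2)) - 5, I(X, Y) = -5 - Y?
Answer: 64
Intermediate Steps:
v(F, b) = 3 + 4*F
V(h) = 3 + 4*h
z = 2 (z = ((-5 - 1*(-1)) + (3 + 4*2)) - 5 = ((-5 + 1) + (3 + 8)) - 5 = (-4 + 11) - 5 = 7 - 5 = 2)
(z³)² = (2³)² = 8² = 64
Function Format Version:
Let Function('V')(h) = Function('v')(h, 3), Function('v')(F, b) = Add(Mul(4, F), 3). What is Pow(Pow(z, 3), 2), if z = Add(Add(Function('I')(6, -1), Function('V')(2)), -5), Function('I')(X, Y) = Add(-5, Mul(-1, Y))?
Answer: 64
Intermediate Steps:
Function('v')(F, b) = Add(3, Mul(4, F))
Function('V')(h) = Add(3, Mul(4, h))
z = 2 (z = Add(Add(Add(-5, Mul(-1, -1)), Add(3, Mul(4, 2))), -5) = Add(Add(Add(-5, 1), Add(3, 8)), -5) = Add(Add(-4, 11), -5) = Add(7, -5) = 2)
Pow(Pow(z, 3), 2) = Pow(Pow(2, 3), 2) = Pow(8, 2) = 64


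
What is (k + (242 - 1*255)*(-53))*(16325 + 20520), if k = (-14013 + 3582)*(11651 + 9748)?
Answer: -8224256456600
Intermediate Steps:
k = -223212969 (k = -10431*21399 = -223212969)
(k + (242 - 1*255)*(-53))*(16325 + 20520) = (-223212969 + (242 - 1*255)*(-53))*(16325 + 20520) = (-223212969 + (242 - 255)*(-53))*36845 = (-223212969 - 13*(-53))*36845 = (-223212969 + 689)*36845 = -223212280*36845 = -8224256456600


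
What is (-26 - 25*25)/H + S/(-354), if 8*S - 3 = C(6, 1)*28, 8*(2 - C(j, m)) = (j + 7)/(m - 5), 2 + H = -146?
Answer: 3666433/838272 ≈ 4.3738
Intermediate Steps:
H = -148 (H = -2 - 146 = -148)
C(j, m) = 2 - (7 + j)/(8*(-5 + m)) (C(j, m) = 2 - (j + 7)/(8*(m - 5)) = 2 - (7 + j)/(8*(-5 + m)))
S = 563/64 (S = 3/8 + (((-87 - 1*6 + 16*1)/(8*(-5 + 1)))*28)/8 = 3/8 + (((⅛)*(-87 - 6 + 16)/(-4))*28)/8 = 3/8 + (((⅛)*(-¼)*(-77))*28)/8 = 3/8 + ((77/32)*28)/8 = 3/8 + (⅛)*(539/8) = 3/8 + 539/64 = 563/64 ≈ 8.7969)
(-26 - 25*25)/H + S/(-354) = (-26 - 25*25)/(-148) + (563/64)/(-354) = (-26 - 625)*(-1/148) + (563/64)*(-1/354) = -651*(-1/148) - 563/22656 = 651/148 - 563/22656 = 3666433/838272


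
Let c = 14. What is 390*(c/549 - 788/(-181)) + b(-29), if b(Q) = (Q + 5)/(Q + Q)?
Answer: 1640897896/960567 ≈ 1708.3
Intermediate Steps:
b(Q) = (5 + Q)/(2*Q) (b(Q) = (5 + Q)/((2*Q)) = (5 + Q)*(1/(2*Q)) = (5 + Q)/(2*Q))
390*(c/549 - 788/(-181)) + b(-29) = 390*(14/549 - 788/(-181)) + (½)*(5 - 29)/(-29) = 390*(14*(1/549) - 788*(-1/181)) + (½)*(-1/29)*(-24) = 390*(14/549 + 788/181) + 12/29 = 390*(435146/99369) + 12/29 = 56568980/33123 + 12/29 = 1640897896/960567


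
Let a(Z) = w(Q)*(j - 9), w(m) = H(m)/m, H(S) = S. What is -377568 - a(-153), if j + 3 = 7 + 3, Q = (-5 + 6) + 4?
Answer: -377566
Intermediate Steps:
Q = 5 (Q = 1 + 4 = 5)
w(m) = 1 (w(m) = m/m = 1)
j = 7 (j = -3 + (7 + 3) = -3 + 10 = 7)
a(Z) = -2 (a(Z) = 1*(7 - 9) = 1*(-2) = -2)
-377568 - a(-153) = -377568 - 1*(-2) = -377568 + 2 = -377566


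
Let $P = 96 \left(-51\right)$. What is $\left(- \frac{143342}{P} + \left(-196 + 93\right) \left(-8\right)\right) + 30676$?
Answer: $\frac{77183671}{2448} \approx 31529.0$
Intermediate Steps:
$P = -4896$
$\left(- \frac{143342}{P} + \left(-196 + 93\right) \left(-8\right)\right) + 30676 = \left(- \frac{143342}{-4896} + \left(-196 + 93\right) \left(-8\right)\right) + 30676 = \left(\left(-143342\right) \left(- \frac{1}{4896}\right) - -824\right) + 30676 = \left(\frac{71671}{2448} + 824\right) + 30676 = \frac{2088823}{2448} + 30676 = \frac{77183671}{2448}$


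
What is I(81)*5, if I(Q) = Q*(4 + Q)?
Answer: 34425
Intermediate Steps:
I(81)*5 = (81*(4 + 81))*5 = (81*85)*5 = 6885*5 = 34425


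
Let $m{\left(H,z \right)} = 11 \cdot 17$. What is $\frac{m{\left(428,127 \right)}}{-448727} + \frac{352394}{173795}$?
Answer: $\frac{158096202773}{77986508965} \approx 2.0272$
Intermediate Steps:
$m{\left(H,z \right)} = 187$
$\frac{m{\left(428,127 \right)}}{-448727} + \frac{352394}{173795} = \frac{187}{-448727} + \frac{352394}{173795} = 187 \left(- \frac{1}{448727}\right) + 352394 \cdot \frac{1}{173795} = - \frac{187}{448727} + \frac{352394}{173795} = \frac{158096202773}{77986508965}$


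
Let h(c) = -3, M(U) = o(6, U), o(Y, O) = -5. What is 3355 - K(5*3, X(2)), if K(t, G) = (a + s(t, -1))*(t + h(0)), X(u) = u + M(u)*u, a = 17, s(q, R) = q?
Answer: 2971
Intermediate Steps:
M(U) = -5
X(u) = -4*u (X(u) = u - 5*u = -4*u)
K(t, G) = (-3 + t)*(17 + t) (K(t, G) = (17 + t)*(t - 3) = (17 + t)*(-3 + t) = (-3 + t)*(17 + t))
3355 - K(5*3, X(2)) = 3355 - (-51 + (5*3)**2 + 14*(5*3)) = 3355 - (-51 + 15**2 + 14*15) = 3355 - (-51 + 225 + 210) = 3355 - 1*384 = 3355 - 384 = 2971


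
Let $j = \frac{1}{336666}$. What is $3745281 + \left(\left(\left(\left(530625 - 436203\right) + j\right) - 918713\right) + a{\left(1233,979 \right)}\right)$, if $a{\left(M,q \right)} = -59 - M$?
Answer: $\frac{982963046869}{336666} \approx 2.9197 \cdot 10^{6}$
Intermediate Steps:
$j = \frac{1}{336666} \approx 2.9703 \cdot 10^{-6}$
$3745281 + \left(\left(\left(\left(530625 - 436203\right) + j\right) - 918713\right) + a{\left(1233,979 \right)}\right) = 3745281 + \left(\left(\left(\left(530625 - 436203\right) + \frac{1}{336666}\right) - 918713\right) - 1292\right) = 3745281 + \left(\left(\left(94422 + \frac{1}{336666}\right) - 918713\right) - 1292\right) = 3745281 + \left(\left(\frac{31788677053}{336666} - 918713\right) - 1292\right) = 3745281 - \frac{277945726277}{336666} = \frac{982963046869}{336666}$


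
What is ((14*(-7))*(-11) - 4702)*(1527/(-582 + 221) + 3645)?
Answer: -4763088432/361 ≈ -1.3194e+7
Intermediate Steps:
((14*(-7))*(-11) - 4702)*(1527/(-582 + 221) + 3645) = (-98*(-11) - 4702)*(1527/(-361) + 3645) = (1078 - 4702)*(1527*(-1/361) + 3645) = -3624*(-1527/361 + 3645) = -3624*1314318/361 = -4763088432/361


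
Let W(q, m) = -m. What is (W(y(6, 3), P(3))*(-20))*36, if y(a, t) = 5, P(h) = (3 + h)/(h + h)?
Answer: 720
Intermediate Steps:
P(h) = (3 + h)/(2*h) (P(h) = (3 + h)/((2*h)) = (3 + h)*(1/(2*h)) = (3 + h)/(2*h))
(W(y(6, 3), P(3))*(-20))*36 = (-(3 + 3)/(2*3)*(-20))*36 = (-6/(2*3)*(-20))*36 = (-1*1*(-20))*36 = -1*(-20)*36 = 20*36 = 720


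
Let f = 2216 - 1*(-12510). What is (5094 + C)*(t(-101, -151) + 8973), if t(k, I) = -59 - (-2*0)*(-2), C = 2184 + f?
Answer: 196143656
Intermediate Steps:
f = 14726 (f = 2216 + 12510 = 14726)
C = 16910 (C = 2184 + 14726 = 16910)
t(k, I) = -59 (t(k, I) = -59 - 0*(-2) = -59 - 1*0 = -59 + 0 = -59)
(5094 + C)*(t(-101, -151) + 8973) = (5094 + 16910)*(-59 + 8973) = 22004*8914 = 196143656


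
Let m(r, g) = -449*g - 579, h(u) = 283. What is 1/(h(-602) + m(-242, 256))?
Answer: -1/115240 ≈ -8.6775e-6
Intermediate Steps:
m(r, g) = -579 - 449*g
1/(h(-602) + m(-242, 256)) = 1/(283 + (-579 - 449*256)) = 1/(283 + (-579 - 114944)) = 1/(283 - 115523) = 1/(-115240) = -1/115240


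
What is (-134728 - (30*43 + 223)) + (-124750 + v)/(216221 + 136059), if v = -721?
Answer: -47995104951/352280 ≈ -1.3624e+5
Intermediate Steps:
(-134728 - (30*43 + 223)) + (-124750 + v)/(216221 + 136059) = (-134728 - (30*43 + 223)) + (-124750 - 721)/(216221 + 136059) = (-134728 - (1290 + 223)) - 125471/352280 = (-134728 - 1*1513) - 125471*1/352280 = (-134728 - 1513) - 125471/352280 = -136241 - 125471/352280 = -47995104951/352280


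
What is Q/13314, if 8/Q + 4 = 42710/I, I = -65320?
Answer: -26128/202366143 ≈ -0.00012911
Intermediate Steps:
Q = -52256/30399 (Q = 8/(-4 + 42710/(-65320)) = 8/(-4 + 42710*(-1/65320)) = 8/(-4 - 4271/6532) = 8/(-30399/6532) = 8*(-6532/30399) = -52256/30399 ≈ -1.7190)
Q/13314 = -52256/30399/13314 = -52256/30399*1/13314 = -26128/202366143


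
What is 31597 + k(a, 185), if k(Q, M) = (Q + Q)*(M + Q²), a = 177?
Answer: 11187553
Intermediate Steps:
k(Q, M) = 2*Q*(M + Q²) (k(Q, M) = (2*Q)*(M + Q²) = 2*Q*(M + Q²))
31597 + k(a, 185) = 31597 + 2*177*(185 + 177²) = 31597 + 2*177*(185 + 31329) = 31597 + 2*177*31514 = 31597 + 11155956 = 11187553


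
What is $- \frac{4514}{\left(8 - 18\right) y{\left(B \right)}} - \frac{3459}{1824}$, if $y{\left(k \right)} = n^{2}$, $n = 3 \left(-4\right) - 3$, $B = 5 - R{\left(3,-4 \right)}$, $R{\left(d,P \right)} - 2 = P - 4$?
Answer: $\frac{75131}{684000} \approx 0.10984$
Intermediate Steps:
$R{\left(d,P \right)} = -2 + P$ ($R{\left(d,P \right)} = 2 + \left(P - 4\right) = 2 + \left(-4 + P\right) = -2 + P$)
$B = 11$ ($B = 5 - \left(-2 - 4\right) = 5 - -6 = 5 + 6 = 11$)
$n = -15$ ($n = -12 - 3 = -15$)
$y{\left(k \right)} = 225$ ($y{\left(k \right)} = \left(-15\right)^{2} = 225$)
$- \frac{4514}{\left(8 - 18\right) y{\left(B \right)}} - \frac{3459}{1824} = - \frac{4514}{\left(8 - 18\right) 225} - \frac{3459}{1824} = - \frac{4514}{\left(-10\right) 225} - \frac{1153}{608} = - \frac{4514}{-2250} - \frac{1153}{608} = \left(-4514\right) \left(- \frac{1}{2250}\right) - \frac{1153}{608} = \frac{2257}{1125} - \frac{1153}{608} = \frac{75131}{684000}$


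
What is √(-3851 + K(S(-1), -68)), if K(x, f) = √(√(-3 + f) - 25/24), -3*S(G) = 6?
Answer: √(-138636 + 3*√6*√(-25 + 24*I*√71))/6 ≈ 0.017594 + 62.041*I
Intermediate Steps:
S(G) = -2 (S(G) = -⅓*6 = -2)
K(x, f) = √(-25/24 + √(-3 + f)) (K(x, f) = √(√(-3 + f) - 25*1/24) = √(√(-3 + f) - 25/24) = √(-25/24 + √(-3 + f)))
√(-3851 + K(S(-1), -68)) = √(-3851 + √(-150 + 144*√(-3 - 68))/12) = √(-3851 + √(-150 + 144*√(-71))/12) = √(-3851 + √(-150 + 144*(I*√71))/12) = √(-3851 + √(-150 + 144*I*√71)/12)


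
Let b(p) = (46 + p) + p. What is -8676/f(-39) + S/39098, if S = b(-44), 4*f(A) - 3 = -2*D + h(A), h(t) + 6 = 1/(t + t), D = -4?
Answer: -52917430857/7604561 ≈ -6958.6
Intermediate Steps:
h(t) = -6 + 1/(2*t) (h(t) = -6 + 1/(t + t) = -6 + 1/(2*t))
b(p) = 46 + 2*p
f(A) = 5/4 + 1/(8*A) (f(A) = 3/4 + (-2*(-4) + (-6 + 1/(2*A)))/4 = 3/4 + (8 + (-6 + 1/(2*A)))/4 = 3/4 + (2 + 1/(2*A))/4 = 3/4 + (1/2 + 1/(8*A)) = 5/4 + 1/(8*A))
S = -42 (S = 46 + 2*(-44) = 46 - 88 = -42)
-8676/f(-39) + S/39098 = -8676*(-312/(1 + 10*(-39))) - 42/39098 = -8676*(-312/(1 - 390)) - 42*1/39098 = -8676/((1/8)*(-1/39)*(-389)) - 21/19549 = -8676/389/312 - 21/19549 = -8676*312/389 - 21/19549 = -2706912/389 - 21/19549 = -52917430857/7604561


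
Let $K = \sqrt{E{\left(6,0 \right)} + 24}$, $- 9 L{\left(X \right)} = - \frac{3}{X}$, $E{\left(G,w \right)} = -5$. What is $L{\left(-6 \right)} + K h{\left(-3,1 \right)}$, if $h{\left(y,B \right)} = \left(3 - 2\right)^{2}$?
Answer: $- \frac{1}{18} + \sqrt{19} \approx 4.3033$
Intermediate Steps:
$h{\left(y,B \right)} = 1$ ($h{\left(y,B \right)} = 1^{2} = 1$)
$L{\left(X \right)} = \frac{1}{3 X}$ ($L{\left(X \right)} = - \frac{\left(-3\right) \frac{1}{X}}{9} = \frac{1}{3 X}$)
$K = \sqrt{19}$ ($K = \sqrt{-5 + 24} = \sqrt{19} \approx 4.3589$)
$L{\left(-6 \right)} + K h{\left(-3,1 \right)} = \frac{1}{3 \left(-6\right)} + \sqrt{19} \cdot 1 = \frac{1}{3} \left(- \frac{1}{6}\right) + \sqrt{19} = - \frac{1}{18} + \sqrt{19}$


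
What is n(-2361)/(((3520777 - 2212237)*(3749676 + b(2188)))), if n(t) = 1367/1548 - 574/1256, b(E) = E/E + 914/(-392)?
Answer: 101479/1168630659873453942 ≈ 8.6836e-14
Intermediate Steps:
b(E) = -261/196 (b(E) = 1 + 914*(-1/392) = 1 - 457/196 = -261/196)
n(t) = 51775/121518 (n(t) = 1367*(1/1548) - 574*1/1256 = 1367/1548 - 287/628 = 51775/121518)
n(-2361)/(((3520777 - 2212237)*(3749676 + b(2188)))) = 51775/(121518*(((3520777 - 2212237)*(3749676 - 261/196)))) = 51775/(121518*((1308540*(734936235/196)))) = 51775/(121518*(240423365236725/49)) = (51775/121518)*(49/240423365236725) = 101479/1168630659873453942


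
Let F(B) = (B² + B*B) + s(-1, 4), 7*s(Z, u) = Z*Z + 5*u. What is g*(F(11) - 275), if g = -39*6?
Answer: 7020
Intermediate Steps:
s(Z, u) = Z²/7 + 5*u/7 (s(Z, u) = (Z*Z + 5*u)/7 = (Z² + 5*u)/7 = Z²/7 + 5*u/7)
g = -234
F(B) = 3 + 2*B² (F(B) = (B² + B*B) + ((⅐)*(-1)² + (5/7)*4) = (B² + B²) + ((⅐)*1 + 20/7) = 2*B² + (⅐ + 20/7) = 2*B² + 3 = 3 + 2*B²)
g*(F(11) - 275) = -234*((3 + 2*11²) - 275) = -234*((3 + 2*121) - 275) = -234*((3 + 242) - 275) = -234*(245 - 275) = -234*(-30) = 7020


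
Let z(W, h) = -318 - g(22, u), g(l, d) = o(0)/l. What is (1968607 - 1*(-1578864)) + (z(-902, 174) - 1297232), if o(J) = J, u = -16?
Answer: 2249921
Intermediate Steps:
g(l, d) = 0 (g(l, d) = 0/l = 0)
z(W, h) = -318 (z(W, h) = -318 - 1*0 = -318 + 0 = -318)
(1968607 - 1*(-1578864)) + (z(-902, 174) - 1297232) = (1968607 - 1*(-1578864)) + (-318 - 1297232) = (1968607 + 1578864) - 1297550 = 3547471 - 1297550 = 2249921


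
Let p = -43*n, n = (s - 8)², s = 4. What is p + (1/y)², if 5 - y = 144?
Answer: -13292847/19321 ≈ -688.00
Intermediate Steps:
y = -139 (y = 5 - 1*144 = 5 - 144 = -139)
n = 16 (n = (4 - 8)² = (-4)² = 16)
p = -688 (p = -43*16 = -688)
p + (1/y)² = -688 + (1/(-139))² = -688 + (-1/139)² = -688 + 1/19321 = -13292847/19321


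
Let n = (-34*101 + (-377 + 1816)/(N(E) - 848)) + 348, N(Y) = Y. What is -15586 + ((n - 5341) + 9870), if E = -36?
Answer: -12503851/884 ≈ -14145.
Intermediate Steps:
n = -2729463/884 (n = (-34*101 + (-377 + 1816)/(-36 - 848)) + 348 = (-3434 + 1439/(-884)) + 348 = (-3434 + 1439*(-1/884)) + 348 = (-3434 - 1439/884) + 348 = -3037095/884 + 348 = -2729463/884 ≈ -3087.6)
-15586 + ((n - 5341) + 9870) = -15586 + ((-2729463/884 - 5341) + 9870) = -15586 + (-7450907/884 + 9870) = -15586 + 1274173/884 = -12503851/884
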